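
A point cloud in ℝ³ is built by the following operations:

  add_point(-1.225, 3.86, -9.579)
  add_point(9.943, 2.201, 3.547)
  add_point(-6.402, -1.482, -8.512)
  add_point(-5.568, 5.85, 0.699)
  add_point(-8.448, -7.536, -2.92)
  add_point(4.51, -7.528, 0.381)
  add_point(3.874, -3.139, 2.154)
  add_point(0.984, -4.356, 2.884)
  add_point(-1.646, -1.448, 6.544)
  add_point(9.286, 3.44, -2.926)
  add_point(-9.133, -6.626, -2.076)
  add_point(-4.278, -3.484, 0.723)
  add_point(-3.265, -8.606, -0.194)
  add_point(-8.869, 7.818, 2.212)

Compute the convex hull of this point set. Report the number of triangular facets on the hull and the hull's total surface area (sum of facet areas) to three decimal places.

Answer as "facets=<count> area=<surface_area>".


facets=16 area=795.764

10 of the 14 inputs are extreme points: [0, 1, 2, 4, 5, 8, 9, 10, 12, 13].

Triangle areas on the boundary:
  f1: (p8, p13, p10) → 75.4268
  f2: (p8, p13, p1) → 76.1448
  f3: (p9, p13, p1) → 63.6482
  f4: (p9, p0, p13) → 90.8357
  f5: (p5, p8, p1) → 57.2243
  f6: (p5, p9, p1) → 37.8894
  f7: (p5, p9, p0) → 76.3345
  f8: (p12, p5, p8) → 37.2955
  f9: (p12, p4, p5) → 11.5951
  f10: (p12, p8, p10) → 31.9937
  f11: (p12, p4, p10) → 4.0706
  f12: (p2, p5, p0) → 57.0953
  f13: (p2, p4, p5) → 56.6296
  f14: (p2, p4, p10) → 6.0112
  f15: (p2, p13, p10) → 60.9507
  f16: (p2, p0, p13) → 52.6187
Σ area = 795.764

Check V−E+F: 10 − 24 + 16 = 2.


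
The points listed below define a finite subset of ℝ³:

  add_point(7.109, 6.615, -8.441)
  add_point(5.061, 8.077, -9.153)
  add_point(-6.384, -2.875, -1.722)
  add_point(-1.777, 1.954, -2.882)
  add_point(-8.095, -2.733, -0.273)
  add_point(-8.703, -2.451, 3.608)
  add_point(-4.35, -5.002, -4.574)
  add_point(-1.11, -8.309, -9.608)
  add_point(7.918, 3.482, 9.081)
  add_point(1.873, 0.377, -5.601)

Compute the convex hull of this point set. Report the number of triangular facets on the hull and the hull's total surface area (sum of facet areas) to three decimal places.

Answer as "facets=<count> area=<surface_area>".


facets=8 area=667.817

6 of the 10 inputs are extreme points: [0, 1, 4, 5, 7, 8].

Area of each hull facet:
  f1: (p7, p8, p5) → 150.5540
  f2: (p1, p8, p5) → 165.1537
  f3: (p0, p7, p8) → 151.8275
  f4: (p0, p1, p8) → 21.3369
  f5: (p0, p1, p7) → 22.2327
  f6: (p4, p7, p5) → 14.3414
  f7: (p4, p1, p5) → 32.2762
  f8: (p4, p1, p7) → 110.0952
Σ area = 667.817

Check V−E+F: 6 − 12 + 8 = 2.


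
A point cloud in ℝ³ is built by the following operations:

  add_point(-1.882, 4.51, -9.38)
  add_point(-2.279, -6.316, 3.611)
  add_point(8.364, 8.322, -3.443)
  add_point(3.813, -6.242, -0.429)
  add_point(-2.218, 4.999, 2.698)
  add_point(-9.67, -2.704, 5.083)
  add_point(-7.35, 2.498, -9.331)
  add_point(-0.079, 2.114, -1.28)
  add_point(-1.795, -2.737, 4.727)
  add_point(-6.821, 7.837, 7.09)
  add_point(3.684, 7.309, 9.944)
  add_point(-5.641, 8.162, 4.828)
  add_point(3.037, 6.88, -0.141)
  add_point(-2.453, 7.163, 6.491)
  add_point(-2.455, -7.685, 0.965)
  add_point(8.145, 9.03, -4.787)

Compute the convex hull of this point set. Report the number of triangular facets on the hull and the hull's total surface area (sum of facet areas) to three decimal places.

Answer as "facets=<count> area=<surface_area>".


Hull vertices (11/16): indices [0, 1, 2, 3, 5, 6, 9, 10, 11, 14, 15].

Triangle areas on the boundary:
  f1: (p6, p14, p5) → 70.7439
  f2: (p1, p14, p5) → 11.8869
  f3: (p1, p10, p5) → 67.1573
  f4: (p3, p10, p2) → 103.7568
  f5: (p3, p1, p10) → 58.7919
  f6: (p3, p1, p14) → 9.8158
  f7: (p3, p6, p14) → 50.2942
  f8: (p3, p0, p6) → 43.7712
  f9: (p9, p10, p5) → 58.5981
  f10: (p9, p6, p5) → 84.4838
  f11: (p15, p3, p2) → 9.8892
  f12: (p15, p3, p0) → 86.5332
  f13: (p15, p10, p2) → 6.3917
  f14: (p11, p0, p6) → 43.5675
  f15: (p11, p9, p6) → 13.8207
  f16: (p11, p15, p0) → 87.5191
  f17: (p11, p9, p10) → 13.7150
  f18: (p11, p15, p10) → 80.7292
Σ area = 901.466

Check V−E+F: 11 − 27 + 18 = 2.

facets=18 area=901.466


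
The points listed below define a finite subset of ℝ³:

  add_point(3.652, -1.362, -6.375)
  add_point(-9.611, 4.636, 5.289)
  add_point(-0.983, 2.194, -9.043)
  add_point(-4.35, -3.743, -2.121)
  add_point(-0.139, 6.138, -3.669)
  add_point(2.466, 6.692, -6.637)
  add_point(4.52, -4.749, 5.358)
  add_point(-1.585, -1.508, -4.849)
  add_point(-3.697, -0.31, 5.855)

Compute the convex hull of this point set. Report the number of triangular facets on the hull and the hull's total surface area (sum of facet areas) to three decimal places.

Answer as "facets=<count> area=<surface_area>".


Hull vertices (8/9): indices [0, 1, 2, 3, 4, 5, 6, 8].

Area of each hull facet:
  f1: (p2, p5, p1) → 51.4544
  f2: (p3, p2, p1) → 59.3041
  f3: (p4, p6, p1) → 94.0300
  f4: (p4, p5, p1) → 2.4929
  f5: (p4, p5, p6) → 27.8291
  f6: (p0, p5, p6) → 47.3262
  f7: (p0, p2, p5) → 19.5117
  f8: (p0, p3, p6) → 51.3705
  f9: (p0, p3, p2) → 28.8228
  f10: (p8, p6, p1) → 8.5053
  f11: (p8, p3, p1) → 33.3818
  f12: (p8, p3, p6) → 40.1289
Σ area = 464.158

Euler characteristic 8−18+12 = 2 ✓

facets=12 area=464.158


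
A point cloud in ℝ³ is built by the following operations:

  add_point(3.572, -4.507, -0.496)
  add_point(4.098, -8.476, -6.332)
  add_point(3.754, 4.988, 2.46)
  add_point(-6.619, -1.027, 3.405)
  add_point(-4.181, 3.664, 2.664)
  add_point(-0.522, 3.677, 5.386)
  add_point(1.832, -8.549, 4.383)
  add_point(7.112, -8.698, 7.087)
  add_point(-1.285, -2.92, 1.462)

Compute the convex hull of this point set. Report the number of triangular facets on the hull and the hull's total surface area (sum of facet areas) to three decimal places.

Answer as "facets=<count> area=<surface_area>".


facets=10 area=439.492

7 of the 9 inputs are extreme points: [1, 2, 3, 4, 5, 6, 7].

Area of each hull facet:
  f1: (p1, p2, p7) → 94.8166
  f2: (p5, p7, p3) → 58.0541
  f3: (p5, p2, p7) → 38.7000
  f4: (p6, p7, p3) → 23.4498
  f5: (p6, p1, p3) → 62.0535
  f6: (p6, p1, p7) → 31.3611
  f7: (p4, p5, p3) → 11.6640
  f8: (p4, p5, p2) → 11.5630
  f9: (p4, p1, p3) → 43.4563
  f10: (p4, p1, p2) → 64.3738
Σ area = 439.492

Check V−E+F: 7 − 15 + 10 = 2.


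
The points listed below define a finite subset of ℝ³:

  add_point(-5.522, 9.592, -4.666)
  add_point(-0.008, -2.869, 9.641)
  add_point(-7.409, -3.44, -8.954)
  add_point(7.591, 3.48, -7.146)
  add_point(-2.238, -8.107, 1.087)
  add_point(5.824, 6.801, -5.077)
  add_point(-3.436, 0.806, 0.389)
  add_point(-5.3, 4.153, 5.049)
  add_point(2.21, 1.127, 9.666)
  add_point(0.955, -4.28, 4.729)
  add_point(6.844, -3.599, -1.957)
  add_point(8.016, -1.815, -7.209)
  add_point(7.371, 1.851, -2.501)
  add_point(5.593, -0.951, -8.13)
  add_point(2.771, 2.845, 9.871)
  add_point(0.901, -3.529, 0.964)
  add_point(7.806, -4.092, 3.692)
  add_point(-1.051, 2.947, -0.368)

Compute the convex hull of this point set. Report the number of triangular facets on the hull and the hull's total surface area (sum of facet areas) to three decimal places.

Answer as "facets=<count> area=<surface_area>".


14 of the 18 inputs are extreme points: [0, 1, 2, 3, 4, 5, 7, 8, 10, 11, 12, 13, 14, 16].

Area of each hull facet:
  f1: (p4, p11, p2) → 84.1664
  f2: (p3, p0, p2) → 96.2093
  f3: (p16, p3, p11) → 29.0428
  f4: (p7, p14, p0) → 44.9049
  f5: (p7, p0, p2) → 75.7523
  f6: (p7, p4, p2) → 79.1911
  f7: (p13, p11, p2) → 10.0829
  f8: (p13, p3, p2) → 26.9099
  f9: (p13, p3, p11) → 6.7069
  f10: (p5, p14, p0) → 90.9274
  f11: (p5, p3, p0) → 20.0587
  f12: (p10, p4, p11) → 24.4932
  f13: (p10, p16, p11) → 7.0285
  f14: (p10, p16, p4) → 29.9716
  f15: (p1, p16, p4) → 46.7749
  f16: (p1, p7, p14) → 29.0879
  f17: (p1, p7, p4) → 50.4595
  f18: (p12, p16, p3) → 8.9770
  f19: (p12, p5, p3) → 10.3251
  f20: (p12, p16, p14) → 45.3331
  f21: (p12, p5, p14) → 37.0197
  f22: (p8, p16, p14) → 8.0940
  f23: (p8, p1, p14) → 0.9025
  f24: (p8, p1, p16) → 21.7641
Σ area = 884.184

Euler characteristic 14−36+24 = 2 ✓

facets=24 area=884.184


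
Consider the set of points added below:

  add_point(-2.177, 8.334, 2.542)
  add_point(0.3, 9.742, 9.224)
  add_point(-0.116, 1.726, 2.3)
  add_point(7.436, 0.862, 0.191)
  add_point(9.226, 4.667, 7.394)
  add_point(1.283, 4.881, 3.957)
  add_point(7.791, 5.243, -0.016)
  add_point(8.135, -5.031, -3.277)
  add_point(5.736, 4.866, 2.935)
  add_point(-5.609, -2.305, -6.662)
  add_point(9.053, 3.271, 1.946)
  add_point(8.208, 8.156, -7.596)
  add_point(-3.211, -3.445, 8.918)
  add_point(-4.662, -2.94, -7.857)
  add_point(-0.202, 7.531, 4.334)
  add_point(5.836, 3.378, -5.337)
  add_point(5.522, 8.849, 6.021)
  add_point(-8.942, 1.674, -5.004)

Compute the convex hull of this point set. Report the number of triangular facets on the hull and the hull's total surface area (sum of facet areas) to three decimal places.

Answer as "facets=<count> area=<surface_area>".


facets=18 area=924.681

Points on the hull: [0, 1, 4, 7, 9, 10, 11, 12, 13, 16, 17] (11 of 18).

Triangle areas on the boundary:
  f1: (p12, p1, p17) → 106.3658
  f2: (p12, p7, p4) → 101.0185
  f3: (p12, p1, p4) → 68.8492
  f4: (p13, p11, p17) → 58.6956
  f5: (p13, p11, p7) → 92.5469
  f6: (p13, p12, p7) → 105.3082
  f7: (p10, p7, p4) → 19.0795
  f8: (p10, p11, p4) → 20.0471
  f9: (p10, p11, p7) → 52.7255
  f10: (p0, p1, p17) → 21.7898
  f11: (p0, p11, p17) → 87.9274
  f12: (p0, p11, p1) → 48.2939
  f13: (p16, p1, p4) → 15.1612
  f14: (p16, p11, p4) → 39.8648
  f15: (p16, p11, p1) → 31.6510
  f16: (p9, p12, p17) → 42.5419
  f17: (p9, p13, p17) → 2.3588
  f18: (p9, p13, p12) → 10.4564
Σ area = 924.681

Check V−E+F: 11 − 27 + 18 = 2.


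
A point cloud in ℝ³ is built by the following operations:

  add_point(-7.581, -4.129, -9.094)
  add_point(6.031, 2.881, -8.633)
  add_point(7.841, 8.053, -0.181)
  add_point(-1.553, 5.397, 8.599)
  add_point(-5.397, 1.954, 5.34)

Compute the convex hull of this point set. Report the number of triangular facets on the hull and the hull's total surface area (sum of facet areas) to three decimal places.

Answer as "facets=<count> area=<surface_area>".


facets=6 area=464.377

Hull vertices (5/5): indices [0, 1, 2, 3, 4].

Area of each hull facet:
  f1: (p3, p2, p0) → 132.7431
  f2: (p1, p2, p0) → 70.0165
  f3: (p1, p3, p2) → 62.4530
  f4: (p4, p3, p0) → 29.5098
  f5: (p4, p1, p0) → 114.5005
  f6: (p4, p1, p3) → 55.1537
Σ area = 464.377

Euler characteristic 5−9+6 = 2 ✓


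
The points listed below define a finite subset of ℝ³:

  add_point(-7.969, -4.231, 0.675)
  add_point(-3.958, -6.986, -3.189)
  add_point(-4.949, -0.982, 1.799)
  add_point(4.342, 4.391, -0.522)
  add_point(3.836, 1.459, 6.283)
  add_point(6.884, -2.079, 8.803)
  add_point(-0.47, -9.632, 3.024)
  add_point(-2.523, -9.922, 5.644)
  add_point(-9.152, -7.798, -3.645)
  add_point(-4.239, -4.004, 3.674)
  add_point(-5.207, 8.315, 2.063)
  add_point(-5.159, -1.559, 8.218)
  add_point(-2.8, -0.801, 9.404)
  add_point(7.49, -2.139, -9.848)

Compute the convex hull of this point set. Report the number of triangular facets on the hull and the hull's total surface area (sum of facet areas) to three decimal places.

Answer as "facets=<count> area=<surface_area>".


facets=18 area=825.931

Points on the hull: [0, 3, 4, 5, 6, 7, 8, 10, 11, 12, 13] (11 of 14).

Per-facet area ½‖(b−a)×(c−a)‖:
  f1: (p10, p13, p8) → 151.8165
  f2: (p6, p13, p8) → 92.4822
  f3: (p6, p7, p8) → 18.5437
  f4: (p6, p5, p13) → 99.4459
  f5: (p6, p5, p7) → 20.0548
  f6: (p11, p7, p8) → 52.7361
  f7: (p3, p10, p13) → 48.5705
  f8: (p3, p5, p13) → 66.1945
  f9: (p0, p10, p8) → 25.2790
  f10: (p0, p11, p8) → 8.5652
  f11: (p0, p11, p10) → 48.2991
  f12: (p12, p5, p10) → 56.4403
  f13: (p12, p11, p10) → 15.9812
  f14: (p12, p5, p7) → 47.5751
  f15: (p12, p11, p7) → 12.4512
  f16: (p4, p5, p10) → 7.5361
  f17: (p4, p3, p10) → 39.1423
  f18: (p4, p3, p5) → 14.8179
Σ area = 825.931

Check V−E+F: 11 − 27 + 18 = 2.


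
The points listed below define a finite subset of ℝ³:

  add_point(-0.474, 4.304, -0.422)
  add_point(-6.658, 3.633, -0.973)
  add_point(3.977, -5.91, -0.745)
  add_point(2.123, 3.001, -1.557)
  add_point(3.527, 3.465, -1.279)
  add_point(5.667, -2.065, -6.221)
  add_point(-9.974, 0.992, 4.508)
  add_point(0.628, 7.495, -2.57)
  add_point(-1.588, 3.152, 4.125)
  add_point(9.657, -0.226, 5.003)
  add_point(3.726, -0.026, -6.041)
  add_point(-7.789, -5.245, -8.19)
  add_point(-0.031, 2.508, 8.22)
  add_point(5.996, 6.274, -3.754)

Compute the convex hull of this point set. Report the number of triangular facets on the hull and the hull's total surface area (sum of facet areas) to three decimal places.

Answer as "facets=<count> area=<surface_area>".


facets=16 area=705.448

10 of the 14 inputs are extreme points: [1, 2, 5, 6, 7, 9, 10, 11, 12, 13].

Facet areas (half cross-product norm):
  f1: (p12, p7, p6) → 62.4849
  f2: (p2, p11, p6) → 94.3835
  f3: (p2, p12, p6) → 69.2658
  f4: (p2, p12, p9) → 51.1379
  f5: (p2, p5, p9) → 34.0912
  f6: (p2, p5, p11) → 46.6498
  f7: (p1, p7, p6) → 19.5485
  f8: (p1, p11, p6) → 39.3498
  f9: (p1, p11, p7) → 45.7290
  f10: (p13, p11, p7) → 44.3469
  f11: (p13, p5, p9) → 47.5308
  f12: (p13, p12, p9) → 59.4796
  f13: (p13, p12, p7) → 33.1264
  f14: (p10, p5, p11) → 17.1786
  f15: (p10, p13, p11) → 32.1991
  f16: (p10, p13, p5) → 8.9458
Σ area = 705.448

Euler characteristic 10−24+16 = 2 ✓


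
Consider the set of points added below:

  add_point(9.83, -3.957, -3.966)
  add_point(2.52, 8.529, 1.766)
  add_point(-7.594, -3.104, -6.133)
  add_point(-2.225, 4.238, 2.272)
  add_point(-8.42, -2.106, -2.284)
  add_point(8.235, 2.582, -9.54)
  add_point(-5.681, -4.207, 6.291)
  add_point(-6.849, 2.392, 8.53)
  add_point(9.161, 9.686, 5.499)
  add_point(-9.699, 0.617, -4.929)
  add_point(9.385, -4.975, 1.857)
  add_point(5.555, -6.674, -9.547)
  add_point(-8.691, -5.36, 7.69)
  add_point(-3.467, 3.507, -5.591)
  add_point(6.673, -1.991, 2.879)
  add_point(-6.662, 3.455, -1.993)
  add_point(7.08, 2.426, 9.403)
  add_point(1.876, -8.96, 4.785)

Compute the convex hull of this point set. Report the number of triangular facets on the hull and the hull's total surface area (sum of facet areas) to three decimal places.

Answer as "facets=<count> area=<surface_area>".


facets=24 area=1166.033

14 of the 18 inputs are extreme points: [0, 1, 2, 5, 7, 8, 9, 10, 11, 12, 13, 15, 16, 17].

Facet areas (half cross-product norm):
  f1: (p5, p8, p0) → 70.1489
  f2: (p2, p5, p9) → 37.2318
  f3: (p10, p8, p0) → 44.6673
  f4: (p15, p7, p9) → 23.1950
  f5: (p16, p7, p8) → 57.9044
  f6: (p16, p10, p8) → 44.9432
  f7: (p16, p10, p17) → 48.3795
  f8: (p11, p5, p0) → 31.3524
  f9: (p11, p2, p5) → 67.6673
  f10: (p11, p2, p17) → 95.2376
  f11: (p11, p10, p0) → 17.4766
  f12: (p11, p10, p17) → 54.6071
  f13: (p12, p2, p17) → 78.0363
  f14: (p12, p16, p17) → 76.9592
  f15: (p12, p16, p7) → 54.2976
  f16: (p12, p7, p9) → 53.4619
  f17: (p12, p2, p9) → 30.7487
  f18: (p1, p5, p8) → 53.6312
  f19: (p1, p7, p8) → 45.3396
  f20: (p1, p15, p7) → 56.6643
  f21: (p13, p1, p5) → 63.9267
  f22: (p13, p1, p15) → 25.5795
  f23: (p13, p5, p9) → 22.3373
  f24: (p13, p15, p9) → 12.2392
Σ area = 1166.033

Euler: V−E+F = 14−36+24 = 2.


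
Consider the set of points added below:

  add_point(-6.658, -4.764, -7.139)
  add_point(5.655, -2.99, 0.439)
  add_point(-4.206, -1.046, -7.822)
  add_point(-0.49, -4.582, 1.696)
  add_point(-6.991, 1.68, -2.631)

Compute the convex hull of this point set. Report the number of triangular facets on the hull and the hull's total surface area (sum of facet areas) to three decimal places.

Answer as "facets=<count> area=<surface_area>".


facets=6 area=185.086

Hull vertices (5/5): indices [0, 1, 2, 3, 4].

Per-facet area ½‖(b−a)×(c−a)‖:
  f1: (p3, p1, p4) → 29.9735
  f2: (p3, p0, p4) → 37.6783
  f3: (p3, p0, p1) → 32.1307
  f4: (p2, p1, p4) → 41.9203
  f5: (p2, p0, p4) → 14.6232
  f6: (p2, p0, p1) → 28.7599
Σ area = 185.086

Euler: V−E+F = 5−9+6 = 2.


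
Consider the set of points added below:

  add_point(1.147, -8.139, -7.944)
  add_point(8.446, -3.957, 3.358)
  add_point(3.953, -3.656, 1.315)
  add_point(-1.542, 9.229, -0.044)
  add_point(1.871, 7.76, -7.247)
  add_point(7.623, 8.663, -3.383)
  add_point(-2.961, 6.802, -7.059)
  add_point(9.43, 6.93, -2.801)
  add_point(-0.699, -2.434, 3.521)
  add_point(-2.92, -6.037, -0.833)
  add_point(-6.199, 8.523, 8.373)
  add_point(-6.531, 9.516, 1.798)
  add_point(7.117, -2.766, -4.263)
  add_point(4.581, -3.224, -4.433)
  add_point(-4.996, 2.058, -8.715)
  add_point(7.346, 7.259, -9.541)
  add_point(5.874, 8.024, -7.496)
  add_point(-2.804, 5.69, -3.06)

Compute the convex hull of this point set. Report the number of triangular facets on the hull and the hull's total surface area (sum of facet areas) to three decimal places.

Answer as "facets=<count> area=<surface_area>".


facets=26 area=904.080

Extreme-point indices: [0, 1, 3, 4, 5, 6, 7, 8, 9, 10, 11, 12, 14, 15, 16] — 15 of 18 on the boundary.

Per-facet area ½‖(b−a)×(c−a)‖:
  f1: (p5, p15, p7) → 8.0833
  f2: (p14, p15, p0) → 79.2678
  f3: (p9, p1, p0) → 51.6250
  f4: (p9, p14, p0) → 46.1060
  f5: (p12, p15, p0) → 46.7489
  f6: (p12, p1, p0) → 31.2524
  f7: (p12, p15, p7) → 35.1099
  f8: (p12, p1, p7) → 39.4056
  f9: (p16, p5, p15) → 5.0332
  f10: (p6, p14, p11) → 24.9265
  f11: (p6, p14, p15) → 27.1435
  f12: (p8, p9, p1) → 27.2531
  f13: (p10, p14, p11) → 30.5072
  f14: (p10, p9, p14) → 97.2925
  f15: (p10, p8, p9) → 31.8930
  f16: (p10, p8, p1) → 50.8757
  f17: (p10, p1, p7) → 116.2328
  f18: (p10, p5, p7) → 21.5375
  f19: (p3, p16, p11) → 11.9182
  f20: (p3, p16, p5) → 22.0355
  f21: (p3, p10, p11) → 16.9848
  f22: (p3, p10, p5) → 31.3338
  f23: (p4, p16, p15) → 4.2892
  f24: (p4, p6, p15) → 6.4251
  f25: (p4, p16, p11) → 17.7294
  f26: (p4, p6, p11) → 23.0699
Σ area = 904.080

Euler characteristic 15−39+26 = 2 ✓


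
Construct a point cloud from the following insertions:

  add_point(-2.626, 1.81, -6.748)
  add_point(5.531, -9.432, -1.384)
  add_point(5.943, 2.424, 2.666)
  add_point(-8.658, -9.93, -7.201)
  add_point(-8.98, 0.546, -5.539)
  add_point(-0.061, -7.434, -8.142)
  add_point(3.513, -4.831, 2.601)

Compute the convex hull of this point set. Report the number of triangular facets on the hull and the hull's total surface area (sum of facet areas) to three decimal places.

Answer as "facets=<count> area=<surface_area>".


facets=10 area=478.599

Hull vertices (7/7): indices [0, 1, 2, 3, 4, 5, 6].

Facet areas (half cross-product norm):
  f1: (p1, p5, p2) → 56.3066
  f2: (p1, p5, p3) → 36.0852
  f3: (p6, p2, p4) → 60.5042
  f4: (p6, p3, p4) → 80.7792
  f5: (p6, p1, p2) → 19.8853
  f6: (p6, p1, p3) → 49.1696
  f7: (p0, p2, p4) → 35.8210
  f8: (p0, p5, p2) → 61.7534
  f9: (p0, p3, p4) → 34.6651
  f10: (p0, p5, p3) → 43.6293
Σ area = 478.599

Euler characteristic 7−15+10 = 2 ✓


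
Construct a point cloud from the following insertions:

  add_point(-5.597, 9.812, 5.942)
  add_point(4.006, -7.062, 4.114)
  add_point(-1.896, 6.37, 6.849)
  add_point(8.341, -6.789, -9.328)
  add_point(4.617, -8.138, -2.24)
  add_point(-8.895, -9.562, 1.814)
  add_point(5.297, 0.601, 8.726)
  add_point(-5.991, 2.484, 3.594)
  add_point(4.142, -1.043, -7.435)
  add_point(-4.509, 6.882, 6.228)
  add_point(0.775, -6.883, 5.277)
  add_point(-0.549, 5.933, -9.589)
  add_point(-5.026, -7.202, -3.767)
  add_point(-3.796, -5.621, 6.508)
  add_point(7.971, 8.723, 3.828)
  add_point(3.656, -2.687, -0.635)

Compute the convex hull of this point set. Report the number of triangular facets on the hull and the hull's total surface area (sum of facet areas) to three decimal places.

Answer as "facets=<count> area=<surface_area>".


Hull vertices (11/16): indices [0, 1, 3, 4, 5, 6, 10, 11, 12, 13, 14].

Per-facet area ½‖(b−a)×(c−a)‖:
  f1: (p14, p6, p3) → 95.5501
  f2: (p14, p6, p0) → 65.1875
  f3: (p11, p0, p5) → 156.9895
  f4: (p11, p14, p3) → 123.3155
  f5: (p11, p14, p0) → 102.8575
  f6: (p1, p6, p3) → 57.7629
  f7: (p12, p3, p5) → 30.9517
  f8: (p12, p11, p5) → 35.9673
  f9: (p12, p11, p3) → 97.4320
  f10: (p4, p3, p5) → 40.9177
  f11: (p4, p1, p5) → 42.9220
  f12: (p4, p1, p3) → 12.8397
  f13: (p13, p0, p5) → 56.9366
  f14: (p13, p6, p0) → 78.0870
  f15: (p10, p1, p6) → 15.4835
  f16: (p10, p13, p6) → 22.7595
  f17: (p10, p1, p5) → 12.4243
  f18: (p10, p13, p5) → 18.4935
Σ area = 1066.878

Euler characteristic 11−27+18 = 2 ✓

facets=18 area=1066.878


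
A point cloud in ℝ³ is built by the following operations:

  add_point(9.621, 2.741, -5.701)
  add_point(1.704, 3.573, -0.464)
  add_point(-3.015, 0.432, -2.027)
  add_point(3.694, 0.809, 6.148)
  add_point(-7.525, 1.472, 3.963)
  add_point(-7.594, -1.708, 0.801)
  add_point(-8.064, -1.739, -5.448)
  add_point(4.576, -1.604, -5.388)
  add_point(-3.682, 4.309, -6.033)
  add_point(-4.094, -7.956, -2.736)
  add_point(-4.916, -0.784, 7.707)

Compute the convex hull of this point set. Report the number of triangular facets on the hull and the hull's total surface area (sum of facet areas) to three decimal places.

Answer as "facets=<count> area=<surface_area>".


facets=16 area=551.719

Points on the hull: [0, 1, 3, 4, 5, 6, 7, 8, 9, 10] (10 of 11).

Area of each hull facet:
  f1: (p7, p9, p6) → 43.0673
  f2: (p7, p8, p6) → 38.1210
  f3: (p7, p8, p0) → 32.9889
  f4: (p5, p9, p6) → 22.7979
  f5: (p5, p10, p9) → 27.9328
  f6: (p3, p10, p9) → 56.1386
  f7: (p3, p7, p0) → 39.3699
  f8: (p3, p7, p9) → 64.4064
  f9: (p4, p3, p10) → 21.6792
  f10: (p4, p5, p10) → 11.1557
  f11: (p4, p8, p6) → 36.4027
  f12: (p4, p5, p6) → 9.9290
  f13: (p1, p4, p8) → 38.9239
  f14: (p1, p4, p3) → 37.9497
  f15: (p1, p8, p0) → 36.4026
  f16: (p1, p3, p0) → 34.4532
Σ area = 551.719

Euler: V−E+F = 10−24+16 = 2.


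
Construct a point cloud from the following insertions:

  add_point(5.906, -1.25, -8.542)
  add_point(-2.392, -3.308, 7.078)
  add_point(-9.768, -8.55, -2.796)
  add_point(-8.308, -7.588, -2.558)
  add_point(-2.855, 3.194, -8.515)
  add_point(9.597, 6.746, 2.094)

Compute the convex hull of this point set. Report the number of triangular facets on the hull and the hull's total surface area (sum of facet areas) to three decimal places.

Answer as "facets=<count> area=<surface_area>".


facets=6 area=575.217

Extreme-point indices: [0, 1, 2, 4, 5] — 5 of 6 on the boundary.

Area of each hull facet:
  f1: (p1, p0, p2) → 111.9309
  f2: (p1, p0, p5) → 107.5737
  f3: (p4, p0, p2) → 72.4667
  f4: (p4, p0, p5) → 67.8045
  f5: (p4, p1, p2) → 94.9138
  f6: (p4, p1, p5) → 120.5272
Σ area = 575.217

Check V−E+F: 5 − 9 + 6 = 2.


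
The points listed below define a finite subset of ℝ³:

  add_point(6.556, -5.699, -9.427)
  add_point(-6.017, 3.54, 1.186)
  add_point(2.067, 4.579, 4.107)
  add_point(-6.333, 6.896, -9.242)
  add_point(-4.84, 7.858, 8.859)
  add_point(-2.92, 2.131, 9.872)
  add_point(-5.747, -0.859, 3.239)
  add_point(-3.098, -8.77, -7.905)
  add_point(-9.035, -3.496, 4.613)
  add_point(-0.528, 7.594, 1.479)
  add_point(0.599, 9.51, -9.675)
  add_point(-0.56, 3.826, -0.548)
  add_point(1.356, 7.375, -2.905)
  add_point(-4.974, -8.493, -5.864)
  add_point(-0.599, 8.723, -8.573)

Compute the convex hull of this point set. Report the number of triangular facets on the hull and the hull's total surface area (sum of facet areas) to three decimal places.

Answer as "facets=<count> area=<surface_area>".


facets=18 area=903.392

Hull vertices (11/15): indices [0, 2, 3, 4, 5, 7, 8, 9, 10, 12, 13].

Per-facet area ½‖(b−a)×(c−a)‖:
  f1: (p4, p5, p8) → 29.1465
  f2: (p3, p10, p0) → 60.6111
  f3: (p3, p7, p0) → 81.6772
  f4: (p3, p4, p10) → 67.4406
  f5: (p3, p4, p8) → 106.7543
  f6: (p13, p5, p0) → 118.2737
  f7: (p13, p7, p0) → 9.9972
  f8: (p13, p5, p8) → 52.9558
  f9: (p13, p3, p8) → 94.3501
  f10: (p13, p3, p7) → 22.0287
  f11: (p9, p4, p10) → 22.0653
  f12: (p12, p10, p0) → 55.0131
  f13: (p12, p9, p10) → 9.8841
  f14: (p2, p4, p5) → 23.9719
  f15: (p2, p9, p4) → 20.0458
  f16: (p2, p12, p9) → 10.9884
  f17: (p2, p5, p0) → 59.4582
  f18: (p2, p12, p0) → 58.7302
Σ area = 903.392

Euler: V−E+F = 11−27+18 = 2.


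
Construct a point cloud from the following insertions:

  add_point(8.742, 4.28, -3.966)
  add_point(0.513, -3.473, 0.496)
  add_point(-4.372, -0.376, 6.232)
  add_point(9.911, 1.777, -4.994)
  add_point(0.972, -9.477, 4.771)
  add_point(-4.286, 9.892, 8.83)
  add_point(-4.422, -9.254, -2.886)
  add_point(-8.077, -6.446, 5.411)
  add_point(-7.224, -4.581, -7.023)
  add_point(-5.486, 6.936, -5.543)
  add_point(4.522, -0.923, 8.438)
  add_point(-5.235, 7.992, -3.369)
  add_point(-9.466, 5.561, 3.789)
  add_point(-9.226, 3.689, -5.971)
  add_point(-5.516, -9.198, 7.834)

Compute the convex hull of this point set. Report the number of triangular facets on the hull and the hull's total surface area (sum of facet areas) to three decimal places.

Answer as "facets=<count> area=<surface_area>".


Points on the hull: [0, 3, 4, 5, 6, 7, 8, 9, 10, 11, 12, 13, 14] (13 of 15).

Per-facet area ½‖(b−a)×(c−a)‖:
  f1: (p9, p8, p3) → 94.0436
  f2: (p10, p4, p3) → 73.2404
  f3: (p10, p14, p4) → 35.4492
  f4: (p10, p14, p5) → 90.8564
  f5: (p13, p9, p8) → 18.8680
  f6: (p11, p5, p12) → 36.4531
  f7: (p11, p13, p12) → 27.4636
  f8: (p11, p13, p9) → 5.4280
  f9: (p7, p13, p12) → 60.5156
  f10: (p7, p13, p8) → 54.0216
  f11: (p7, p5, p12) → 48.0056
  f12: (p7, p14, p5) → 35.8239
  f13: (p6, p14, p4) → 33.1302
  f14: (p6, p4, p3) → 80.0869
  f15: (p6, p8, p3) → 61.4689
  f16: (p6, p7, p8) → 32.0002
  f17: (p6, p7, p14) → 21.1712
  f18: (p0, p10, p3) → 20.6457
  f19: (p0, p10, p5) → 98.0962
  f20: (p0, p11, p5) → 89.6095
  f21: (p0, p9, p3) → 18.5244
  f22: (p0, p11, p9) → 17.5642
Σ area = 1052.466

Check V−E+F: 13 − 33 + 22 = 2.

facets=22 area=1052.466


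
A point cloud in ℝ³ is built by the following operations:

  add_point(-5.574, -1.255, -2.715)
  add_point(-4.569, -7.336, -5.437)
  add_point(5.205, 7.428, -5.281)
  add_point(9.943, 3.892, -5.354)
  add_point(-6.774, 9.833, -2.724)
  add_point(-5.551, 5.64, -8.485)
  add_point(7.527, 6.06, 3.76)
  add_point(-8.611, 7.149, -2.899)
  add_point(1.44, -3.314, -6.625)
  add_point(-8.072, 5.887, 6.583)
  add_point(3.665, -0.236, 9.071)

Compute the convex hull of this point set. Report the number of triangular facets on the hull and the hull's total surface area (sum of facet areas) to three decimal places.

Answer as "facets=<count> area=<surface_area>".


facets=16 area=835.540

10 of the 11 inputs are extreme points: [1, 2, 3, 4, 5, 6, 7, 8, 9, 10].

Facet areas (half cross-product norm):
  f1: (p5, p1, p7) → 43.6531
  f2: (p6, p10, p3) → 38.0892
  f3: (p8, p5, p3) → 64.5519
  f4: (p8, p5, p1) → 42.1331
  f5: (p8, p10, p3) → 85.2811
  f6: (p8, p10, p1) → 59.0611
  f7: (p9, p6, p10) → 61.1855
  f8: (p9, p1, p7) → 73.0363
  f9: (p9, p10, p1) → 113.6540
  f10: (p4, p5, p7) → 10.6558
  f11: (p4, p9, p7) → 15.5987
  f12: (p4, p9, p6) → 77.2637
  f13: (p2, p6, p3) → 26.8370
  f14: (p2, p4, p6) → 58.7463
  f15: (p2, p5, p3) → 25.2141
  f16: (p2, p4, p5) → 40.5787
Σ area = 835.540

Euler: V−E+F = 10−24+16 = 2.


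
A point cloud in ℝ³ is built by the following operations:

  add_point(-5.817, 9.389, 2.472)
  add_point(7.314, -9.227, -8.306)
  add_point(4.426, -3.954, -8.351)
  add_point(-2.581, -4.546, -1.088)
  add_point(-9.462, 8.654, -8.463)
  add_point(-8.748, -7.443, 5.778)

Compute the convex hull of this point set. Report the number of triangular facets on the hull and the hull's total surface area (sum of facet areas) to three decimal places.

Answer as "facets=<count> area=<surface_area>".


facets=6 area=658.591

5 of the 6 inputs are extreme points: [0, 1, 2, 4, 5].

Facet areas (half cross-product norm):
  f1: (p5, p1, p4) → 216.0883
  f2: (p0, p5, p4) → 100.2834
  f3: (p0, p5, p1) → 183.7906
  f4: (p2, p1, p4) → 18.4104
  f5: (p2, p0, p4) → 106.2121
  f6: (p2, p0, p1) → 33.8060
Σ area = 658.591

Check V−E+F: 5 − 9 + 6 = 2.


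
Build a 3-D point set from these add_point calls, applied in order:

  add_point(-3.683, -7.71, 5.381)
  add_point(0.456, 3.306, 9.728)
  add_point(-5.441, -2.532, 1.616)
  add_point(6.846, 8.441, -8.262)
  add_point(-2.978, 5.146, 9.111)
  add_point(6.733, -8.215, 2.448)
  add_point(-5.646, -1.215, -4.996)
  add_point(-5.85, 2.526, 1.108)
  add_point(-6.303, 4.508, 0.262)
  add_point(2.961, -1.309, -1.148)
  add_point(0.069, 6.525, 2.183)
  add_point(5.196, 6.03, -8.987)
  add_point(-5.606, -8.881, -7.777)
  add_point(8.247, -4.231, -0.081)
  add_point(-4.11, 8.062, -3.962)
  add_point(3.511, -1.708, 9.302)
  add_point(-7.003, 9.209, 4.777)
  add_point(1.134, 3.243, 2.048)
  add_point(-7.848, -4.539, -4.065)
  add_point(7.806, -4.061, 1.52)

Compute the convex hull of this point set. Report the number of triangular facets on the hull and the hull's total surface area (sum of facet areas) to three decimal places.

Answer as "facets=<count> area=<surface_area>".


facets=22 area=1019.875

Extreme-point indices: [0, 1, 3, 4, 5, 11, 12, 13, 14, 15, 16, 18, 19] — 13 of 20 on the boundary.

Per-facet area ½‖(b−a)×(c−a)‖:
  f1: (p0, p16, p18) → 85.6705
  f2: (p12, p11, p13) → 110.5786
  f3: (p12, p0, p18) → 32.5926
  f4: (p14, p16, p18) → 60.9242
  f5: (p14, p12, p18) → 32.8781
  f6: (p14, p12, p11) → 91.7436
  f7: (p3, p11, p13) → 19.8843
  f8: (p3, p14, p16) → 42.4096
  f9: (p3, p14, p11) → 15.8469
  f10: (p5, p15, p0) → 45.9799
  f11: (p5, p12, p13) → 39.6785
  f12: (p5, p12, p0) → 71.6681
  f13: (p4, p0, p16) → 45.1337
  f14: (p19, p3, p13) → 11.5414
  f15: (p19, p15, p3) → 69.9436
  f16: (p19, p5, p13) → 3.6098
  f17: (p19, p5, p15) → 20.1542
  f18: (p1, p15, p0) → 29.4912
  f19: (p1, p4, p0) → 24.6842
  f20: (p1, p15, p3) → 58.1859
  f21: (p1, p3, p16) → 99.7511
  f22: (p1, p4, p16) → 7.5249
Σ area = 1019.875

Euler: V−E+F = 13−33+22 = 2.


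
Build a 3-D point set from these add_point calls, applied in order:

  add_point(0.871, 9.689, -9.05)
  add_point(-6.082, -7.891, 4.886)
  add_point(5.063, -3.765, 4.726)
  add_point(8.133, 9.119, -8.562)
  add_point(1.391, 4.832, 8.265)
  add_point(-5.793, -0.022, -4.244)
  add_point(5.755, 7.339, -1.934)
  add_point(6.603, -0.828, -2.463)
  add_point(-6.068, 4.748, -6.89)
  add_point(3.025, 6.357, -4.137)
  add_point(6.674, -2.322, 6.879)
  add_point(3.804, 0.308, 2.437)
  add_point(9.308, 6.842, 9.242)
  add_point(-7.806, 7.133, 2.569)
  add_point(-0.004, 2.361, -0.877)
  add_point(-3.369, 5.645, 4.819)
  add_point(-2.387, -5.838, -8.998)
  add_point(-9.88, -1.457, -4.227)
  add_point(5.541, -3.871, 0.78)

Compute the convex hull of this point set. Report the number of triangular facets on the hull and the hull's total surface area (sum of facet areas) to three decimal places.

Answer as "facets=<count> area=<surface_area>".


facets=22 area=1104.719

13 of the 19 inputs are extreme points: [0, 1, 2, 3, 4, 7, 8, 10, 12, 13, 16, 17, 18].

Per-facet area ½‖(b−a)×(c−a)‖:
  f1: (p16, p1, p17) → 57.9863
  f2: (p13, p1, p17) → 65.2809
  f3: (p13, p0, p12) → 130.6215
  f4: (p10, p1, p12) → 52.6691
  f5: (p4, p1, p12) → 44.0336
  f6: (p4, p13, p12) → 26.6394
  f7: (p4, p13, p1) → 78.3953
  f8: (p8, p13, p17) → 37.4621
  f9: (p8, p13, p0) → 42.2896
  f10: (p8, p16, p17) → 37.7489
  f11: (p8, p16, p0) → 48.8643
  f12: (p18, p16, p1) → 76.9764
  f13: (p2, p10, p1) → 13.7867
  f14: (p2, p18, p1) → 23.4677
  f15: (p2, p18, p10) → 4.6144
  f16: (p3, p16, p0) → 57.4396
  f17: (p3, p0, p12) → 65.0039
  f18: (p7, p18, p10) → 12.8690
  f19: (p7, p10, p12) → 46.2718
  f20: (p7, p3, p12) → 83.7424
  f21: (p7, p18, p16) → 27.8120
  f22: (p7, p3, p16) → 70.7439
Σ area = 1104.719

Euler characteristic 13−33+22 = 2 ✓


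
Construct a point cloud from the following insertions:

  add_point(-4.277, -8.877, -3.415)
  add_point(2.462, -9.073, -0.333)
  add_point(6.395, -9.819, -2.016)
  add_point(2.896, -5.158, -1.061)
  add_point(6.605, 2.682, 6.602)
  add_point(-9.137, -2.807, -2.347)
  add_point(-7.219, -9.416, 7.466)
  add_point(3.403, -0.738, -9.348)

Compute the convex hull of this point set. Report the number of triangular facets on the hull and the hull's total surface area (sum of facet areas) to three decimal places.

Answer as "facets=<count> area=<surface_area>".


Hull vertices (6/8): indices [0, 2, 4, 5, 6, 7].

Facet areas (half cross-product norm):
  f1: (p6, p4, p5) → 105.7720
  f2: (p6, p2, p4) → 118.8156
  f3: (p7, p4, p5) → 116.2247
  f4: (p7, p2, p4) → 88.0412
  f5: (p0, p6, p5) → 42.8136
  f6: (p0, p6, p2) → 60.4565
  f7: (p0, p7, p5) → 49.6238
  f8: (p0, p7, p2) → 59.9424
Σ area = 641.690

Euler characteristic 6−12+8 = 2 ✓

facets=8 area=641.690


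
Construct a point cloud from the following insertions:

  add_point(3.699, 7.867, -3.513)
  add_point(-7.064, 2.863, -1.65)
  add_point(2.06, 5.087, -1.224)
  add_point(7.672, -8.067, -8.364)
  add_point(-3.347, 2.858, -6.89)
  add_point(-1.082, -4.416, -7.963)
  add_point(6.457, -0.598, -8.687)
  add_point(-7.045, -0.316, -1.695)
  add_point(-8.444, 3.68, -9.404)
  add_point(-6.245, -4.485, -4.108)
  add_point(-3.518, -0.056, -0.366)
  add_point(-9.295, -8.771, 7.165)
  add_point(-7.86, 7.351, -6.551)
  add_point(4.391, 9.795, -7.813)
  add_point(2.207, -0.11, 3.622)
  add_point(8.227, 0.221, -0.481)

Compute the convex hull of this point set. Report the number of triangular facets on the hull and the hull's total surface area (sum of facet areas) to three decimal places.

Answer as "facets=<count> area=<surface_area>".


Hull vertices (13/16): indices [0, 1, 2, 3, 5, 6, 8, 9, 11, 12, 13, 14, 15].

Area of each hull facet:
  f1: (p3, p15, p11) → 120.3725
  f2: (p14, p15, p11) → 32.3487
  f3: (p12, p8, p11) → 48.5967
  f4: (p12, p13, p8) → 28.7431
  f5: (p9, p8, p11) → 43.7706
  f6: (p9, p3, p11) → 85.3315
  f7: (p6, p13, p8) → 73.5862
  f8: (p6, p3, p8) → 53.1227
  f9: (p6, p13, p15) → 44.4346
  f10: (p6, p3, p15) → 31.9353
  f11: (p0, p13, p15) → 18.6583
  f12: (p0, p14, p15) → 33.6809
  f13: (p0, p12, p13) → 28.4163
  f14: (p1, p14, p11) → 75.9635
  f15: (p1, p12, p11) → 15.7990
  f16: (p1, p0, p12) → 38.5240
  f17: (p5, p3, p8) → 23.7179
  f18: (p5, p9, p8) → 31.7841
  f19: (p5, p9, p3) → 19.8792
  f20: (p2, p0, p14) → 6.1382
  f21: (p2, p1, p14) → 33.1577
  f22: (p2, p1, p0) → 15.6281
Σ area = 903.589

Euler characteristic 13−33+22 = 2 ✓

facets=22 area=903.589


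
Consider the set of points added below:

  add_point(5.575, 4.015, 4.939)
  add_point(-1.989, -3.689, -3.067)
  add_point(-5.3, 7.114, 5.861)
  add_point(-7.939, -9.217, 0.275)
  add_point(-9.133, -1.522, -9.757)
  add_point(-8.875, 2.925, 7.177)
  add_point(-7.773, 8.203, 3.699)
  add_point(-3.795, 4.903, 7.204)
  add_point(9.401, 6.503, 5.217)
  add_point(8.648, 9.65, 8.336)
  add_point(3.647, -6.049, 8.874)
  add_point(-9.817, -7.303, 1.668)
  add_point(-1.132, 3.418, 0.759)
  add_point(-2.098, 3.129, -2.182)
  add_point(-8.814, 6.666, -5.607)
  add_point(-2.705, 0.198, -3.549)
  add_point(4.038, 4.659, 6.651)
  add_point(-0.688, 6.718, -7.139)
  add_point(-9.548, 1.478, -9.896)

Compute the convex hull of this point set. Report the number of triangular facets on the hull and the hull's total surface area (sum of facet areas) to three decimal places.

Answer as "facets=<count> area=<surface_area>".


Hull vertices (13/19): indices [1, 2, 3, 4, 5, 6, 8, 9, 10, 11, 14, 17, 18].

Facet areas (half cross-product norm):
  f1: (p5, p18, p11) → 83.6006
  f2: (p14, p6, p9) → 75.0058
  f3: (p14, p5, p18) → 41.4834
  f4: (p14, p5, p6) → 28.1655
  f5: (p10, p1, p8) → 93.5957
  f6: (p10, p5, p11) → 83.1299
  f7: (p10, p9, p8) → 29.8187
  f8: (p10, p5, p9) → 121.4613
  f9: (p17, p1, p8) → 87.5510
  f10: (p17, p14, p18) → 27.9962
  f11: (p17, p9, p8) → 32.4990
  f12: (p17, p14, p9) → 71.0414
  f13: (p2, p6, p9) → 16.6217
  f14: (p2, p5, p9) → 29.0021
  f15: (p2, p5, p6) → 9.7710
  f16: (p3, p10, p11) → 22.2410
  f17: (p3, p10, p1) → 58.0954
  f18: (p4, p17, p18) → 15.0651
  f19: (p4, p17, p1) → 52.6299
  f20: (p4, p3, p1) → 43.8291
  f21: (p4, p18, p11) → 17.0554
  f22: (p4, p3, p11) → 19.1287
Σ area = 1058.788

Euler: V−E+F = 13−33+22 = 2.

facets=22 area=1058.788


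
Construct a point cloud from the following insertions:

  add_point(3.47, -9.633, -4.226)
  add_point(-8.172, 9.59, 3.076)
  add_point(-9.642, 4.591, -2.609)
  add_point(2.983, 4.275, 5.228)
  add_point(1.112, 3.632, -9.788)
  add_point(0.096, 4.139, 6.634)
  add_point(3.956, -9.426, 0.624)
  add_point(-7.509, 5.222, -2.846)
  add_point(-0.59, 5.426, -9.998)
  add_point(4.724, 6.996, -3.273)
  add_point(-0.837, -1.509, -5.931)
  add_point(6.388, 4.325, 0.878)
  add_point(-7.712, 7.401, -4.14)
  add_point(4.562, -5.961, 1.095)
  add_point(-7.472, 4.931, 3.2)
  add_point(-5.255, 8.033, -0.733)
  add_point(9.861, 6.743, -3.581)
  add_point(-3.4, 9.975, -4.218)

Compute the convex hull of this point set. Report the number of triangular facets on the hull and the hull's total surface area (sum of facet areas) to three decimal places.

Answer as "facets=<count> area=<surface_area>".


Points on the hull: [0, 1, 2, 3, 4, 5, 6, 8, 10, 11, 12, 13, 14, 16, 17] (15 of 18).

Area of each hull facet:
  f1: (p6, p0, p2) → 47.3033
  f2: (p6, p0, p16) → 42.6392
  f3: (p10, p0, p2) → 32.8099
  f4: (p10, p8, p2) → 43.0944
  f5: (p10, p8, p0) → 21.1420
  f6: (p4, p0, p16) → 81.1035
  f7: (p4, p8, p16) → 12.8037
  f8: (p4, p8, p0) → 10.8262
  f9: (p12, p8, p2) → 15.3901
  f10: (p12, p1, p2) → 13.8164
  f11: (p17, p8, p16) → 48.0729
  f12: (p17, p1, p16) → 52.2466
  f13: (p17, p12, p8) → 19.7684
  f14: (p17, p12, p1) → 18.9087
  f15: (p14, p1, p5) → 19.1011
  f16: (p14, p6, p5) → 63.2594
  f17: (p14, p1, p2) → 14.6309
  f18: (p14, p6, p2) → 57.4858
  f19: (p3, p6, p5) → 22.9828
  f20: (p3, p1, p16) → 68.2166
  f21: (p3, p1, p5) → 14.2770
  f22: (p13, p6, p16) → 12.5927
  f23: (p13, p3, p6) → 7.6988
  f24: (p11, p3, p16) → 6.5375
  f25: (p11, p13, p16) → 27.7964
  f26: (p11, p13, p3) → 28.6061
Σ area = 803.110

Check V−E+F: 15 − 39 + 26 = 2.

facets=26 area=803.110


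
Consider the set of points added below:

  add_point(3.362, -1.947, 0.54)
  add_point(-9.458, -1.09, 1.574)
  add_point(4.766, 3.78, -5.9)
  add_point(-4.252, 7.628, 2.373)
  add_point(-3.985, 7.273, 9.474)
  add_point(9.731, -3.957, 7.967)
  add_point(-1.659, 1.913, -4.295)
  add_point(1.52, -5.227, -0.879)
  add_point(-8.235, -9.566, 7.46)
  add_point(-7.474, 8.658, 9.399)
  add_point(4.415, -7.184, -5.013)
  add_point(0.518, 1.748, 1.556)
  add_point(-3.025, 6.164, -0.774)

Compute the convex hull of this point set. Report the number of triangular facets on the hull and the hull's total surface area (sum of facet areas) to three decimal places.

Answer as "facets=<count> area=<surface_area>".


Extreme-point indices: [1, 2, 3, 4, 5, 6, 8, 9, 10, 12] — 10 of 13 on the boundary.

Area of each hull facet:
  f1: (p10, p2, p5) → 78.1475
  f2: (p8, p9, p1) → 63.5066
  f3: (p8, p10, p1) → 84.5384
  f4: (p8, p10, p5) → 121.4390
  f5: (p4, p2, p5) → 131.9401
  f6: (p4, p8, p5) → 140.3873
  f7: (p4, p8, p9) → 32.5554
  f8: (p6, p10, p1) → 54.6415
  f9: (p6, p10, p2) → 35.8849
  f10: (p6, p12, p1) → 27.5131
  f11: (p6, p12, p2) → 19.2915
  f12: (p3, p12, p2) → 10.0525
  f13: (p3, p4, p9) → 13.3209
  f14: (p3, p4, p2) → 36.4314
  f15: (p3, p9, p1) → 39.6977
  f16: (p3, p12, p1) → 18.2137
Σ area = 907.562

Check V−E+F: 10 − 24 + 16 = 2.

facets=16 area=907.562


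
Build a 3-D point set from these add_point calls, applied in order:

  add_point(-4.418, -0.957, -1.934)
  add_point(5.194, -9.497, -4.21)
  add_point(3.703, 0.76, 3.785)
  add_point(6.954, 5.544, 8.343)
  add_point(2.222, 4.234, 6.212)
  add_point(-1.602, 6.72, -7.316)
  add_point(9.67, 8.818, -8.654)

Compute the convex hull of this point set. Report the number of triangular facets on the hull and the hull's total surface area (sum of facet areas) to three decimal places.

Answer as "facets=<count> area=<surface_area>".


Extreme-point indices: [0, 1, 2, 3, 4, 5, 6] — 7 of 7 on the boundary.

Area of each hull facet:
  f1: (p3, p1, p6) → 152.7982
  f2: (p5, p1, p0) → 62.5516
  f3: (p5, p1, p6) → 101.2506
  f4: (p5, p3, p6) → 96.5398
  f5: (p2, p3, p1) → 26.3906
  f6: (p4, p5, p0) → 56.8999
  f7: (p4, p5, p3) → 31.3536
  f8: (p4, p2, p3) → 11.9371
  f9: (p4, p1, p0) → 76.5261
  f10: (p4, p2, p1) → 6.6355
Σ area = 622.883

Euler characteristic 7−15+10 = 2 ✓

facets=10 area=622.883
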